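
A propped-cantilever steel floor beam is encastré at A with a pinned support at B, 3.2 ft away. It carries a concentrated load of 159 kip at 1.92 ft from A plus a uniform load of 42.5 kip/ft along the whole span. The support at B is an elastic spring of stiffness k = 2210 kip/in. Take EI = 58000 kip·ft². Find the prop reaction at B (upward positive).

R_B = 99.72 kip

Choose R_B as the redundant. The primary structure is the cantilever fixed at A.
Deflection at B on the released cantilever, summing each load's contribution:
  point load 159 at a = 1.92: Pa²(3L − a)/(6EI) = 750.3/EI
  UDL 42.5: wL⁴/(8EI) = 557.1/EI
  δ_0 = 1307/EI
Tip deflection under a unit load at B: L³/(3EI) = 10.92/EI.
With EI = 58000 kip·ft²: δ_0 = 0.02254 ft and δ_{BB} = 0.000188 ft/kip.
Compatibility — the spring shortens by R_B/k under the reaction it provides: δ_0 − R_B·δ_{BB} = R_B/k. With 1/k = 1/(2210×12) ft/kip = 0.000038 ft/kip, R_B = δ_0 / (δ_{BB} + 1/k) = 0.02254 / (0.000188 + 0.000038) = 99.72 kip.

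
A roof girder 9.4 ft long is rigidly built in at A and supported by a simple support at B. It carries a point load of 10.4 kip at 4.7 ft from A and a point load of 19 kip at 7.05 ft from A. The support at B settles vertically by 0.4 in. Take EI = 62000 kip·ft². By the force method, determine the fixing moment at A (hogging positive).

M_A = 109.4 kip·ft

Take the reaction at B as the redundant and release it; the primary structure is a cantilever fixed at A.
Deflection at B on the released cantilever, summing each load's contribution:
  point load 10.4 at a = 4.7: Pa²(3L − a)/(6EI) = 899.8/EI
  point load 19 at a = 7.05: Pa²(3L − a)/(6EI) = 3329/EI
  δ_0 = 4229/EI
Flexibility coefficient — unit upward force at B: δ_{BB} = L³/(3EI) = 276.9/EI.
With EI = 62000 kip·ft²: δ_0 = 0.068204 ft and δ_{BB} = 0.004466 ft/kip.
Compatibility — the beam at B must follow the support down by 0.03333 ft: δ_0 − R_B·δ_{BB} = 0.03333, so R_B = (0.068204 − 0.03333)/0.004466 = 7.809 kip.
Moment equilibrium about A: M_A = Σ(load moments about A) − R_B·L = 182.8 − 7.809×9.4 = 109.4 kip·ft.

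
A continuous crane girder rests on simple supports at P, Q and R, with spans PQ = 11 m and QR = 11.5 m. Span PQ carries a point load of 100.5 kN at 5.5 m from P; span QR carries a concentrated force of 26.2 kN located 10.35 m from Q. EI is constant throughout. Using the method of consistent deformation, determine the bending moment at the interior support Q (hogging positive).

M_Q = 109 kN·m

Release continuity at Q by inserting a hinge; the redundant is the internal moment M_Q. The primary structure is two simply-supported spans PQ and QR.
Rotations at Q on the released spans (each span's end-slope, ×1/EI):
  span PQ: point load 100.5 at a = 5.5: Pab(L + a)/(6LEI) = 760/EI
  span QR: point load 26.2 at a = 10.35: Pab(L + b)/(6LEI) = 57.17/EI
  relative rotation θ_0 = (760 + 57.17)/EI = 817.2/EI
A unit hogging moment at Q produces rotation L₁/(3EI) + L₂/(3EI) = 7.5/EI.
Slope continuity at Q: θ_0 = M_Q·7.5/EI, so M_Q = 817.2/7.5 = 109 kN·m (hogging).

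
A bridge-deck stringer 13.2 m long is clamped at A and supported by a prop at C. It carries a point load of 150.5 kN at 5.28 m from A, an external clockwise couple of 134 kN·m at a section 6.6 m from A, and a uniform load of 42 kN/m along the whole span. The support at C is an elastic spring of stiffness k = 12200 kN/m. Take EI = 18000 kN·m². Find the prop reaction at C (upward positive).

Choose R_C as the redundant. The primary structure is the cantilever fixed at A.
Primary-structure tip deflection at C by superposition:
  point load 150.5 at a = 5.28: Pa²(3L − a)/(6EI) = 23999/EI
  clockwise couple 134 at a = 6.6: M₀a(2L − a)/(2EI) = 8756/EI
  UDL 42: wL⁴/(8EI) = 159388/EI
  δ_0 = 192143/EI
Flexibility coefficient — unit upward force at C: δ_{CC} = L³/(3EI) = 766.7/EI.
With EI = 18000 kN·m²: δ_0 = 10.675 m and δ_{CC} = 0.042592 m/kN.
Compatibility — the spring shortens by R_C/k under the reaction it provides: δ_0 − R_C·δ_{CC} = R_C/k. With 1/k = 0.000082 m/kN, R_C = δ_0 / (δ_{CC} + 1/k) = 10.675 / (0.042592 + 0.000082) = 250.1 kN.

R_C = 250.1 kN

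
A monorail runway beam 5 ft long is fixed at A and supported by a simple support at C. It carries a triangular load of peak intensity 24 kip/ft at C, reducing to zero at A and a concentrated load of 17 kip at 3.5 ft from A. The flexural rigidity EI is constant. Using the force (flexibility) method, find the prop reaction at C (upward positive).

Remove the prop at C; the released (primary) structure is a cantilever built in at A.
Primary-structure tip deflection at C by superposition:
  triangular load, peak 24 at the free end: 11w₀L⁴/(120EI) = 1375/EI
  point load 17 at a = 3.5: Pa²(3L − a)/(6EI) = 399.1/EI
  δ_0 = 1774/EI
Flexibility coefficient — unit upward force at C: δ_{CC} = L³/(3EI) = 41.67/EI.
Compatibility at C: δ_0 − R_C·δ_{CC} = 0, so R_C = 1774/41.67 = 42.58 kip.

R_C = 42.58 kip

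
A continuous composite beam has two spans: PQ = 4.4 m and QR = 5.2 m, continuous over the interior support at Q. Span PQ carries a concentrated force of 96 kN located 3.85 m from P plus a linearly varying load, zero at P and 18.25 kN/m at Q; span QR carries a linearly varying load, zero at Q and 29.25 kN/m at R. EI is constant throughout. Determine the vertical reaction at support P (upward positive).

Take M_Q as the redundant. Released structure: two simple spans PQ and QR with a hinge at Q.
Rotations at Q on the released spans (each span's end-slope, ×1/EI):
  span PQ: point load 96 at a = 3.85: Pab(L + a)/(6LEI) = 63.52/EI
  span PQ: triangular load, peak 18.25: w₀L³/(45EI) = 34.55/EI
  span QR: triangular load, peak 29.25: 7w₀L³/(360EI) = 79.97/EI
  relative rotation θ_0 = (98.07 + 79.97)/EI = 178/EI
A unit hogging moment at Q produces rotation L₁/(3EI) + L₂/(3EI) = 3.2/EI.
Slope continuity at Q: θ_0 = M_Q·3.2/EI, so M_Q = 178/3.2 = 55.64 kN·m (hogging).
Span PQ, ΣM about P with M_Q applied at Q: R_Q^{PQ}·4.4 = 487.4 + 55.64, so R_Q^{PQ} = 123.4 kN and R_P = 136.2 − 123.4 = 12.74 kN.

R_P = 12.74 kN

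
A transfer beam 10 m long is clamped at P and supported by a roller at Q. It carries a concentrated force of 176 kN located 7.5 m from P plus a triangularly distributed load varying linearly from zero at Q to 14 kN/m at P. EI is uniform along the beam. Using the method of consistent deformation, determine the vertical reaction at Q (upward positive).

R_Q = 125.4 kN

Choose R_Q as the redundant. The primary structure is the cantilever fixed at P.
Downward deflection at the released point Q due to the loads:
  point load 176 at a = 7.5: Pa²(3L − a)/(6EI) = 37125/EI
  triangular load, peak 14 at the fixed end: w₀L⁴/(30EI) = 4667/EI
  δ_0 = 41792/EI
Flexibility coefficient — unit upward force at Q: δ_{QQ} = L³/(3EI) = 333.3/EI.
Compatibility at Q: δ_0 − R_Q·δ_{QQ} = 0, so R_Q = 41792/333.3 = 125.4 kN.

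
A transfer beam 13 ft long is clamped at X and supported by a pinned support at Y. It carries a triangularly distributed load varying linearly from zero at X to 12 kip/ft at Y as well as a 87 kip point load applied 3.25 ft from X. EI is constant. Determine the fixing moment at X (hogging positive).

M_X = 303.9 kip·ft

Choose R_Y as the redundant. The primary structure is the cantilever fixed at X.
Downward deflection at the released point Y due to the loads:
  triangular load, peak 12 at the free end: 11w₀L⁴/(120EI) = 31417/EI
  point load 87 at a = 3.25: Pa²(3L − a)/(6EI) = 5475/EI
  δ_0 = 36892/EI
Tip deflection under a unit load at Y: L³/(3EI) = 732.3/EI.
The prop prevents deflection at Y: R_Y = δ_0/δ_{YY} = 36892/732.3 = 50.38 kip.
Moment equilibrium about X: M_X = Σ(load moments about X) − R_Y·L = 958.8 − 50.38×13 = 303.9 kip·ft.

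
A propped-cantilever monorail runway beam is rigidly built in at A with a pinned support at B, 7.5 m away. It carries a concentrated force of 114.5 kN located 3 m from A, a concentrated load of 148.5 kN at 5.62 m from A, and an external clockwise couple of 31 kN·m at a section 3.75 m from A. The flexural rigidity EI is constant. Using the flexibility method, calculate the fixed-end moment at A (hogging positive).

M_A = 291.8 kN·m

Take the reaction at B as the redundant and release it; the primary structure is a cantilever fixed at A.
Deflection at B on the released cantilever, summing each load's contribution:
  point load 114.5 at a = 3: Pa²(3L − a)/(6EI) = 3349/EI
  point load 148.5 at a = 5.62: Pa²(3L − a)/(6EI) = 13195/EI
  clockwise couple 31 at a = 3.75: M₀a(2L − a)/(2EI) = 653.9/EI
  δ_0 = 17198/EI
Flexibility coefficient — unit upward force at B: δ_{BB} = L³/(3EI) = 140.6/EI.
Compatibility at B: δ_0 − R_B·δ_{BB} = 0, so R_B = 17198/140.6 = 122.3 kN.
Moment equilibrium about A: M_A = Σ(load moments about A) − R_B·L = 1209 − 122.3×7.5 = 291.8 kN·m.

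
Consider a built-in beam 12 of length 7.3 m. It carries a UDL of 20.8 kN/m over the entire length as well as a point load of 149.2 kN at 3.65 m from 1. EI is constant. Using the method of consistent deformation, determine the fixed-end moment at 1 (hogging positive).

Release both end moments; the primary structure is a simply-supported span 12 with redundants M_1 and M_2.
End rotations of the released simple span under the applied load (×1/EI):
  at 1: UDL 20.8: wL³/(24EI) = 337.1/EI
  at 2: UDL 20.8: wL³/(24EI) = 337.1/EI
  at 1: point load 149.2 at a = 3.65: Pab(L + b)/(6LEI) = 496.9/EI
  at 2: point load 149.2 at a = 3.65: Pab(L + a)/(6LEI) = 496.9/EI
  θ_10 = 834.1/EI,  θ_20 = 834.1/EI
Flexibility coefficients: a unit moment at one end gives L/(3EI) there and L/(6EI) at the far end, so f₁₁ = f₂₂ = 2.433/EI and f₁₂ = f₂₁ = 1.217/EI.
Compatibility — zero rotation at each built-in end:
  2.433 M_1 + 1.217 M_2 = 834.1
  1.217 M_1 + 2.433 M_2 = 834.1
Solving the pair gives M_1 = 228.5 kN·m and M_2 = 228.5 kN·m (hogging).

M_1 = 228.5 kN·m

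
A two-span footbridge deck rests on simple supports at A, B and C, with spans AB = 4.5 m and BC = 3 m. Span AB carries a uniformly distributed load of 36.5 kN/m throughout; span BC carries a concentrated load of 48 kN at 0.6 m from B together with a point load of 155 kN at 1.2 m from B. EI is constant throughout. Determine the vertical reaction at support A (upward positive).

Insert a hinge at B; M_B is the redundant, and each span becomes simply supported.
Rotations at B on the released spans (each span's end-slope, ×1/EI):
  span AB: UDL 36.5: wL³/(24EI) = 138.6/EI
  span BC: point load 48 at a = 0.6: Pab(L + b)/(6LEI) = 20.74/EI
  span BC: point load 155 at a = 1.2: Pab(L + b)/(6LEI) = 89.28/EI
  relative rotation θ_0 = (138.6 + 110)/EI = 248.6/EI
A unit hogging moment at B produces rotation L₁/(3EI) + L₂/(3EI) = 2.5/EI.
Compatibility: M_B·(L₁+L₂)/(3EI) = θ_0, giving M_B = 99.44 kN·m (hogging).
Span AB, ΣM about A with M_B applied at B: R_B^{AB}·4.5 = 369.6 + 99.44, so R_B^{AB} = 104.2 kN and R_A = 164.2 − 104.2 = 60.03 kN.

R_A = 60.03 kN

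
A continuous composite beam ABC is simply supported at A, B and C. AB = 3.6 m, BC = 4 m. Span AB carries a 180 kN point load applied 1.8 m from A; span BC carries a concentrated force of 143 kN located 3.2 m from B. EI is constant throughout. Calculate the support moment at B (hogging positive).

M_B = 86.45 kN·m

Take M_B as the redundant. Released structure: two simple spans AB and BC with a hinge at B.
End slopes at the hinge B, treating each span as simply supported:
  span AB: point load 180 at a = 1.8: Pab(L + a)/(6LEI) = 145.8/EI
  span BC: point load 143 at a = 3.2: Pab(L + b)/(6LEI) = 73.22/EI
  relative rotation θ_0 = (145.8 + 73.22)/EI = 219/EI
A unit hogging moment at B produces rotation L₁/(3EI) + L₂/(3EI) = 2.533/EI.
Slope continuity at B: θ_0 = M_B·2.533/EI, so M_B = 219/2.533 = 86.45 kN·m (hogging).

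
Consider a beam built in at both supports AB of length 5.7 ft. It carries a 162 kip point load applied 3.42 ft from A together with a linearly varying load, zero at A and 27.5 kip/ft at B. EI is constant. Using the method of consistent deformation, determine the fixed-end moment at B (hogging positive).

Take the two fixed-end moments M_A, M_B as redundants; the released structure is the simple span AB.
On the primary (simply-supported) span, the end slopes from the loading are:
  at A: point load 162 at a = 3.42: Pab(L + b)/(6LEI) = 294.7/EI
  at B: point load 162 at a = 3.42: Pab(L + a)/(6LEI) = 336.9/EI
  at A: triangular load, peak 27.5: 7w₀L³/(360EI) = 99.03/EI
  at B: triangular load, peak 27.5: w₀L³/(45EI) = 113.2/EI
  θ_A0 = 393.8/EI,  θ_B0 = 450/EI
Flexibility coefficients: a unit moment at one end gives L/(3EI) there and L/(6EI) at the far end, so f₁₁ = f₂₂ = 1.9/EI and f₁₂ = f₂₁ = 0.95/EI.
Compatibility — zero rotation at each built-in end:
  1.9 M_A + 0.95 M_B = 393.8
  0.95 M_A + 1.9 M_B = 450
Solving the pair gives M_A = 118.4 kip·ft and M_B = 177.6 kip·ft (hogging).

M_B = 177.6 kip·ft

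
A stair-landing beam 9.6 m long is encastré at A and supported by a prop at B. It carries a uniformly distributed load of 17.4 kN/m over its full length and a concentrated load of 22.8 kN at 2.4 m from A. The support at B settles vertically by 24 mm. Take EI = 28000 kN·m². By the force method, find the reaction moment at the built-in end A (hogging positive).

M_A = 258.2 kN·m

Release the roller at B. Primary structure: cantilever fixed at A.
Free-end deflection of the primary structure under the applied loading (downward +):
  UDL 17.4: wL⁴/(8EI) = 18473/EI
  point load 22.8 at a = 2.4: Pa²(3L − a)/(6EI) = 577.8/EI
  δ_0 = 19051/EI
Flexibility coefficient — unit upward force at B: δ_{BB} = L³/(3EI) = 294.9/EI.
With EI = 28000 kN·m²: δ_0 = 0.6804 m and δ_{BB} = 0.010533 m/kN.
Compatibility — the beam at B must follow the support down by 0.024 m: δ_0 − R_B·δ_{BB} = 0.024, so R_B = (0.6804 − 0.024)/0.010533 = 62.32 kN.
Moment equilibrium about A: M_A = Σ(load moments about A) − R_B·L = 856.5 − 62.32×9.6 = 258.2 kN·m.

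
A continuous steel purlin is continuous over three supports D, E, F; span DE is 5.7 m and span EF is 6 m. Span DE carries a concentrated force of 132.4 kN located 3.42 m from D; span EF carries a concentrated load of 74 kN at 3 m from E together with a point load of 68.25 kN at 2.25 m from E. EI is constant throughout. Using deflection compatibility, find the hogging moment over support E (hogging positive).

M_E = 153.3 kN·m

Insert a hinge at E; M_E is the redundant, and each span becomes simply supported.
Discontinuity in slope at E on the released structure — sum the simple-span end rotations:
  span DE: point load 132.4 at a = 3.42: Pab(L + a)/(6LEI) = 275.3/EI
  span EF: point load 74 at a = 3: Pab(L + b)/(6LEI) = 166.5/EI
  span EF: point load 68.25 at a = 2.25: Pab(L + b)/(6LEI) = 156/EI
  relative rotation θ_0 = (275.3 + 322.5)/EI = 597.8/EI
A unit hogging moment at E produces rotation L₁/(3EI) + L₂/(3EI) = 3.9/EI.
Compatibility: M_E·(L₁+L₂)/(3EI) = θ_0, giving M_E = 153.3 kN·m (hogging).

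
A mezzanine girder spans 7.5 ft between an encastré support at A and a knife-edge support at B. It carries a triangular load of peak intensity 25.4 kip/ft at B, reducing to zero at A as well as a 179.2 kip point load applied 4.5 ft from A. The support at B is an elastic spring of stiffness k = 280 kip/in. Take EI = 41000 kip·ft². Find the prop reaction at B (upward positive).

Remove the prop at B; the released (primary) structure is a cantilever built in at A.
Downward deflection at the released point B due to the loads:
  triangular load, peak 25.4 at the free end: 11w₀L⁴/(120EI) = 7367/EI
  point load 179.2 at a = 4.5: Pa²(3L − a)/(6EI) = 10886/EI
  δ_0 = 18253/EI
Tip deflection under a unit load at B: L³/(3EI) = 140.6/EI.
With EI = 41000 kip·ft²: δ_0 = 0.4452 ft and δ_{BB} = 0.00343 ft/kip.
Compatibility — the spring shortens by R_B/k under the reaction it provides: δ_0 − R_B·δ_{BB} = R_B/k. With 1/k = 1/(280×12) ft/kip = 0.000298 ft/kip, R_B = δ_0 / (δ_{BB} + 1/k) = 0.4452 / (0.00343 + 0.000298) = 119.4 kip.

R_B = 119.4 kip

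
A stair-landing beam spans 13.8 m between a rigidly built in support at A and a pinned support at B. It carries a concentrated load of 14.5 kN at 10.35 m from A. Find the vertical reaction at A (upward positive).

R_A = 5.324 kN

Release the roller at B. Primary structure: cantilever fixed at A.
Free-end deflection of the primary structure under the applied loading (downward +):
  point load 14.5 at a = 10.35: Pa²(3L − a)/(6EI) = 8038/EI
Tip deflection under a unit load at B: L³/(3EI) = 876/EI.
The prop prevents deflection at B: R_B = δ_0/δ_{BB} = 8038/876 = 9.176 kN.
Vertical equilibrium: R_A = ΣP − R_B = 14.5 − 9.176 = 5.324 kN.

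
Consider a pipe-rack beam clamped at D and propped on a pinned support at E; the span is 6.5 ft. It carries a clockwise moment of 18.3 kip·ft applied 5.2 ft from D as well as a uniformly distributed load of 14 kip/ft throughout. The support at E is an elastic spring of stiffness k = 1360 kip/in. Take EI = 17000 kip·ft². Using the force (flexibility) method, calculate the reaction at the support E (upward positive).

Take the reaction at E as the redundant and release it; the primary structure is a cantilever fixed at D.
Deflection at E on the released cantilever, summing each load's contribution:
  clockwise couple 18.3 at a = 5.2: M₀a(2L − a)/(2EI) = 371.1/EI
  UDL 14: wL⁴/(8EI) = 3124/EI
  δ_0 = 3495/EI
Flexibility coefficient — unit upward force at E: δ_{EE} = L³/(3EI) = 91.54/EI.
With EI = 17000 kip·ft²: δ_0 = 0.20559 ft and δ_{EE} = 0.005385 ft/kip.
Compatibility — the spring shortens by R_E/k under the reaction it provides: δ_0 − R_E·δ_{EE} = R_E/k. With 1/k = 1/(1360×12) ft/kip = 0.000061 ft/kip, R_E = δ_0 / (δ_{EE} + 1/k) = 0.20559 / (0.005385 + 0.000061) = 37.75 kip.

R_E = 37.75 kip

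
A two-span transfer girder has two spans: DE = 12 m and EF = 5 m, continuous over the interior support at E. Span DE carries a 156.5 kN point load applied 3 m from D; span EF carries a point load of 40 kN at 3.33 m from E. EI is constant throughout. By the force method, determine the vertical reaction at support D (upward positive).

Release continuity at E by inserting a hinge; the redundant is the internal moment M_E. The primary structure is two simply-supported spans DE and EF.
End slopes at the hinge E, treating each span as simply supported:
  span DE: point load 156.5 at a = 3: Pab(L + a)/(6LEI) = 880.3/EI
  span EF: point load 40 at a = 3.33: Pab(L + b)/(6LEI) = 49.46/EI
  relative rotation θ_0 = (880.3 + 49.46)/EI = 929.8/EI
A unit hogging moment at E produces rotation L₁/(3EI) + L₂/(3EI) = 5.667/EI.
Compatibility: M_E·(L₁+L₂)/(3EI) = θ_0, giving M_E = 164.1 kN·m (hogging).
Span DE, ΣM about D with M_E applied at E: R_E^{DE}·12 = 469.5 + 164.1, so R_E^{DE} = 52.8 kN and R_D = 156.5 − 52.8 = 103.7 kN.

R_D = 103.7 kN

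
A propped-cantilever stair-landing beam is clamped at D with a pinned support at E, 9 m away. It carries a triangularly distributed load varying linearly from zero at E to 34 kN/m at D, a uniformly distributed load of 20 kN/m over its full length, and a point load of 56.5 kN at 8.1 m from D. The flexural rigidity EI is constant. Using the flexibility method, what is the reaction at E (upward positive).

R_E = 146.2 kN

Release the roller at E. Primary structure: cantilever fixed at D.
Deflection at E on the released cantilever, summing each load's contribution:
  triangular load, peak 34 at the fixed end: w₀L⁴/(30EI) = 7436/EI
  UDL 20: wL⁴/(8EI) = 16402/EI
  point load 56.5 at a = 8.1: Pa²(3L − a)/(6EI) = 11677/EI
  δ_0 = 35515/EI
Tip deflection under a unit load at E: L³/(3EI) = 243/EI.
Compatibility at E: δ_0 − R_E·δ_{EE} = 0, so R_E = 35515/243 = 146.2 kN.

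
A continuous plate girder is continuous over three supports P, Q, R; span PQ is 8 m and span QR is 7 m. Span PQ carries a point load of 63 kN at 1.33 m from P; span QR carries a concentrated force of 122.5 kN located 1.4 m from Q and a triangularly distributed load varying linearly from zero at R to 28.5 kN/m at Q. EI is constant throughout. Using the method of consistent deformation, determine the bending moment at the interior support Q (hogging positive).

M_Q = 122.8 kN·m

Insert a hinge at Q; M_Q is the redundant, and each span becomes simply supported.
Discontinuity in slope at Q on the released structure — sum the simple-span end rotations:
  span PQ: point load 63 at a = 1.33: Pab(L + a)/(6LEI) = 108.6/EI
  span QR: point load 122.5 at a = 1.4: Pab(L + b)/(6LEI) = 288.1/EI
  span QR: triangular load, peak 28.5: w₀L³/(45EI) = 217.2/EI
  relative rotation θ_0 = (108.6 + 505.4)/EI = 614/EI
A unit hogging moment at Q produces rotation L₁/(3EI) + L₂/(3EI) = 5/EI.
Slope continuity at Q: θ_0 = M_Q·5/EI, so M_Q = 614/5 = 122.8 kN·m (hogging).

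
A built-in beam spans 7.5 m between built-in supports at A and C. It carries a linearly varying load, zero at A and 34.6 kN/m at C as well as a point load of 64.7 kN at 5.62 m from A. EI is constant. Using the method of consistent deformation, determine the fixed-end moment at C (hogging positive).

M_C = 165.6 kN·m

Release both end moments; the primary structure is a simply-supported span AC with redundants M_A and M_C.
On the primary (simply-supported) span, the end slopes from the loading are:
  at A: triangular load, peak 34.6: 7w₀L³/(360EI) = 283.8/EI
  at C: triangular load, peak 34.6: w₀L³/(45EI) = 324.4/EI
  at A: point load 64.7 at a = 5.62: Pab(L + b)/(6LEI) = 142.5/EI
  at C: point load 64.7 at a = 5.62: Pab(L + a)/(6LEI) = 199.3/EI
  θ_A0 = 426.3/EI,  θ_C0 = 523.7/EI
Flexibility coefficients: a unit moment at one end gives L/(3EI) there and L/(6EI) at the far end, so f₁₁ = f₂₂ = 2.5/EI and f₁₂ = f₂₁ = 1.25/EI.
Compatibility — zero rotation at each built-in end:
  2.5 M_A + 1.25 M_C = 426.3
  1.25 M_A + 2.5 M_C = 523.7
Solving the pair gives M_A = 87.72 kN·m and M_C = 165.6 kN·m (hogging).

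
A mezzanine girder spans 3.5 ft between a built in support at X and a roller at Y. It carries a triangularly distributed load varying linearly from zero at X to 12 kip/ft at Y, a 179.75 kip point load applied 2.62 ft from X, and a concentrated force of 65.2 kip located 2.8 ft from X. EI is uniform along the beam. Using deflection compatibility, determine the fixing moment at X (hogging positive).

M_X = 104.6 kip·ft

Take the reaction at Y as the redundant and release it; the primary structure is a cantilever fixed at X.
Deflection at Y on the released cantilever, summing each load's contribution:
  triangular load, peak 12 at the free end: 11w₀L⁴/(120EI) = 165.1/EI
  point load 179.75 at a = 2.62: Pa²(3L − a)/(6EI) = 1620/EI
  point load 65.2 at a = 2.8: Pa²(3L − a)/(6EI) = 656/EI
  δ_0 = 2442/EI
Flexibility coefficient — unit upward force at Y: δ_{YY} = L³/(3EI) = 14.29/EI.
Compatibility at Y: δ_0 − R_Y·δ_{YY} = 0, so R_Y = 2442/14.29 = 170.8 kip.
Moment equilibrium about X: M_X = Σ(load moments about X) − R_Y·L = 702.5 − 170.8×3.5 = 104.6 kip·ft.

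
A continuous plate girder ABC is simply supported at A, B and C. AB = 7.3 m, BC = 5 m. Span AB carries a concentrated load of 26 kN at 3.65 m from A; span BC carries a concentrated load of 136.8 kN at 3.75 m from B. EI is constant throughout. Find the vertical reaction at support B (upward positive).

R_B = 65.3 kN

Release continuity at B by inserting a hinge; the redundant is the internal moment M_B. The primary structure is two simply-supported spans AB and BC.
Rotations at B on the released spans (each span's end-slope, ×1/EI):
  span AB: point load 26 at a = 3.65: Pab(L + a)/(6LEI) = 86.6/EI
  span BC: point load 136.8 at a = 3.75: Pab(L + b)/(6LEI) = 133.6/EI
  relative rotation θ_0 = (86.6 + 133.6)/EI = 220.2/EI
A unit hogging moment at B produces rotation L₁/(3EI) + L₂/(3EI) = 4.1/EI.
Slope continuity at B: θ_0 = M_B·4.1/EI, so M_B = 220.2/4.1 = 53.7 kN·m (hogging).
Span AB, ΣM about A with M_B applied at B: R_B^{AB}·7.3 = 94.9 + 53.7, so R_B^{AB} = 20.36 kN and R_A = 26 − 20.36 = 5.643 kN.
Span BC, ΣM about C: R_B^{BC}·5 = 171 + 53.7, so R_B^{BC} = 44.94 kN and R_C = 136.8 − 44.94 = 91.86 kN.
R_B = 20.36 + 44.94 = 65.3 kN.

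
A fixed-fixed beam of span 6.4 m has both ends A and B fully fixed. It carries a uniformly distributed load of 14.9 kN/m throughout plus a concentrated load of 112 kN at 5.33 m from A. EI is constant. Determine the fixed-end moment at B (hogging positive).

Take the two fixed-end moments M_A, M_B as redundants; the released structure is the simple span AB.
On the primary (simply-supported) span, the end slopes from the loading are:
  at A: UDL 14.9: wL³/(24EI) = 162.7/EI
  at B: UDL 14.9: wL³/(24EI) = 162.7/EI
  at A: point load 112 at a = 5.33: Pab(L + b)/(6LEI) = 124.3/EI
  at B: point load 112 at a = 5.33: Pab(L + a)/(6LEI) = 195.1/EI
  θ_A0 = 287/EI,  θ_B0 = 357.9/EI
Flexibility coefficients: a unit moment at one end gives L/(3EI) there and L/(6EI) at the far end, so f₁₁ = f₂₂ = 2.133/EI and f₁₂ = f₂₁ = 1.067/EI.
Compatibility — zero rotation at each built-in end:
  2.133 M_A + 1.067 M_B = 287
  1.067 M_A + 2.133 M_B = 357.9
Solving the pair gives M_A = 67.54 kN·m and M_B = 134 kN·m (hogging).

M_B = 134 kN·m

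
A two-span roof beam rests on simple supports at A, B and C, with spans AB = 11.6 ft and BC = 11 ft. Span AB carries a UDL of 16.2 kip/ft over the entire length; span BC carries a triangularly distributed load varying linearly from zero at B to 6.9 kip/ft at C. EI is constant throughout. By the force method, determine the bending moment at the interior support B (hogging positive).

M_B = 163.6 kip·ft

Insert a hinge at B; M_B is the redundant, and each span becomes simply supported.
End slopes at the hinge B, treating each span as simply supported:
  span AB: UDL 16.2: wL³/(24EI) = 1054/EI
  span BC: triangular load, peak 6.9: 7w₀L³/(360EI) = 178.6/EI
  relative rotation θ_0 = (1054 + 178.6)/EI = 1232/EI
A unit hogging moment at B produces rotation L₁/(3EI) + L₂/(3EI) = 7.533/EI.
Compatibility: M_B·(L₁+L₂)/(3EI) = θ_0, giving M_B = 163.6 kip·ft (hogging).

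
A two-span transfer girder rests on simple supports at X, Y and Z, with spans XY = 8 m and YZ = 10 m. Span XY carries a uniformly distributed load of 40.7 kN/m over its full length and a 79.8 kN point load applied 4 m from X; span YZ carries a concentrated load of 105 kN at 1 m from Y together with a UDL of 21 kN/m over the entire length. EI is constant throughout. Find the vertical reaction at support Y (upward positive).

R_Y = 490.8 kN

Take M_Y as the redundant. Released structure: two simple spans XY and YZ with a hinge at Y.
End slopes at the hinge Y, treating each span as simply supported:
  span XY: UDL 40.7: wL³/(24EI) = 868.3/EI
  span XY: point load 79.8 at a = 4: Pab(L + a)/(6LEI) = 319.2/EI
  span YZ: point load 105 at a = 1: Pab(L + b)/(6LEI) = 299.2/EI
  span YZ: UDL 21: wL³/(24EI) = 875/EI
  relative rotation θ_0 = (1187 + 1174)/EI = 2362/EI
A unit hogging moment at Y produces rotation L₁/(3EI) + L₂/(3EI) = 6/EI.
Compatibility: M_Y·(L₁+L₂)/(3EI) = θ_0, giving M_Y = 393.6 kN·m (hogging).
Span XY, ΣM about X with M_Y applied at Y: R_Y^{XY}·8 = 1622 + 393.6, so R_Y^{XY} = 251.9 kN and R_X = 405.4 − 251.9 = 153.5 kN.
Span YZ, ΣM about Z: R_Y^{YZ}·10 = 1995 + 393.6, so R_Y^{YZ} = 238.9 kN and R_Z = 315 − 238.9 = 76.14 kN.
R_Y = 251.9 + 238.9 = 490.8 kN.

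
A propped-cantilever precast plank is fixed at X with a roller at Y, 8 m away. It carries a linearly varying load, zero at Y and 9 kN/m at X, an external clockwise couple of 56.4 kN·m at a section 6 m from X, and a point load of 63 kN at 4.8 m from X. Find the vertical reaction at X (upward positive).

R_X = 54.67 kN

Choose R_Y as the redundant. The primary structure is the cantilever fixed at X.
Primary-structure tip deflection at Y by superposition:
  triangular load, peak 9 at the fixed end: w₀L⁴/(30EI) = 1229/EI
  clockwise couple 56.4 at a = 6: M₀a(2L − a)/(2EI) = 1692/EI
  point load 63 at a = 4.8: Pa²(3L − a)/(6EI) = 4645/EI
  δ_0 = 7566/EI
Flexibility coefficient — unit upward force at Y: δ_{YY} = L³/(3EI) = 170.7/EI.
Compatibility at Y: δ_0 − R_Y·δ_{YY} = 0, so R_Y = 7566/170.7 = 44.33 kN.
Vertical equilibrium: R_X = ΣP − R_Y = 99 − 44.33 = 54.67 kN.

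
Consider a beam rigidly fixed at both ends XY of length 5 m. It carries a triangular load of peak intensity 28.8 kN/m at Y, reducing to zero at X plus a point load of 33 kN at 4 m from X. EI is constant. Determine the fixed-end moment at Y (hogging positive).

Take the two fixed-end moments M_X, M_Y as redundants; the released structure is the simple span XY.
End rotations of the released simple span under the applied load (×1/EI):
  at X: triangular load, peak 28.8: 7w₀L³/(360EI) = 70/EI
  at Y: triangular load, peak 28.8: w₀L³/(45EI) = 80/EI
  at X: point load 33 at a = 4: Pab(L + b)/(6LEI) = 26.4/EI
  at Y: point load 33 at a = 4: Pab(L + a)/(6LEI) = 39.6/EI
  θ_X0 = 96.4/EI,  θ_Y0 = 119.6/EI
Flexibility coefficients: a unit moment at one end gives L/(3EI) there and L/(6EI) at the far end, so f₁₁ = f₂₂ = 1.667/EI and f₁₂ = f₂₁ = 0.8333/EI.
Compatibility — zero rotation at each built-in end:
  1.667 M_X + 0.8333 M_Y = 96.4
  0.8333 M_X + 1.667 M_Y = 119.6
Solving the pair gives M_X = 29.28 kN·m and M_Y = 57.12 kN·m (hogging).

M_Y = 57.12 kN·m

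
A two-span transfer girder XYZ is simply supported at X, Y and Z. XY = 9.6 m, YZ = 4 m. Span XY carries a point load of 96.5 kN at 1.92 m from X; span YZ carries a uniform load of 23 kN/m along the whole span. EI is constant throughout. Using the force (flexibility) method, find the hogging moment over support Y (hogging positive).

Release continuity at Y by inserting a hinge; the redundant is the internal moment M_Y. The primary structure is two simply-supported spans XY and YZ.
End slopes at the hinge Y, treating each span as simply supported:
  span XY: point load 96.5 at a = 1.92: Pab(L + a)/(6LEI) = 284.6/EI
  span YZ: UDL 23: wL³/(24EI) = 61.33/EI
  relative rotation θ_0 = (284.6 + 61.33)/EI = 345.9/EI
A unit hogging moment at Y produces rotation L₁/(3EI) + L₂/(3EI) = 4.533/EI.
Compatibility: M_Y·(L₁+L₂)/(3EI) = θ_0, giving M_Y = 76.31 kN·m (hogging).

M_Y = 76.31 kN·m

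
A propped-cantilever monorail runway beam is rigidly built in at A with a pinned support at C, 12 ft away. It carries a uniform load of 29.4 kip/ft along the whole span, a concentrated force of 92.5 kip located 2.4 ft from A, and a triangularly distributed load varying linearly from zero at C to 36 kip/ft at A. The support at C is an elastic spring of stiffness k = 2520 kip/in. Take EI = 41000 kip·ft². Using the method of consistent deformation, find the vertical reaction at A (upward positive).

R_A = 481 kip

Take the reaction at C as the redundant and release it; the primary structure is a cantilever fixed at A.
Primary-structure tip deflection at C by superposition:
  UDL 29.4: wL⁴/(8EI) = 76205/EI
  point load 92.5 at a = 2.4: Pa²(3L − a)/(6EI) = 2984/EI
  triangular load, peak 36 at the fixed end: w₀L⁴/(30EI) = 24883/EI
  δ_0 = 104072/EI
Tip deflection under a unit load at C: L³/(3EI) = 576/EI.
With EI = 41000 kip·ft²: δ_0 = 2.5383 ft and δ_{CC} = 0.014049 ft/kip.
Compatibility — the spring shortens by R_C/k under the reaction it provides: δ_0 − R_C·δ_{CC} = R_C/k. With 1/k = 1/(2520×12) ft/kip = 0.000033 ft/kip, R_C = δ_0 / (δ_{CC} + 1/k) = 2.5383 / (0.014049 + 0.000033) = 180.3 kip.
Vertical equilibrium: R_A = ΣP − R_C = 661.3 − 180.3 = 481 kip.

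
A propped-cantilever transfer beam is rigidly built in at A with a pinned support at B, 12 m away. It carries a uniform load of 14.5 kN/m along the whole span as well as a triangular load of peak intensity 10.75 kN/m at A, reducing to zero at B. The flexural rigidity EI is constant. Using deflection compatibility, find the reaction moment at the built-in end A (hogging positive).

Take the reaction at B as the redundant and release it; the primary structure is a cantilever fixed at A.
Free-end deflection of the primary structure under the applied loading (downward +):
  UDL 14.5: wL⁴/(8EI) = 37584/EI
  triangular load, peak 10.75 at the fixed end: w₀L⁴/(30EI) = 7430/EI
  δ_0 = 45014/EI
Flexibility coefficient — unit upward force at B: δ_{BB} = L³/(3EI) = 576/EI.
Compatibility at B: δ_0 − R_B·δ_{BB} = 0, so R_B = 45014/576 = 78.15 kN.
Moment equilibrium about A: M_A = Σ(load moments about A) − R_B·L = 1302 − 78.15×12 = 364.2 kN·m.

M_A = 364.2 kN·m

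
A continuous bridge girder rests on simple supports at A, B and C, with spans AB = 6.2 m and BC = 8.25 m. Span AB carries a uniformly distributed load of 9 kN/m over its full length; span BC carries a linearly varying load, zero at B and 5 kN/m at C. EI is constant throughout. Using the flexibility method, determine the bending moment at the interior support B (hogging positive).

Insert a hinge at B; M_B is the redundant, and each span becomes simply supported.
End slopes at the hinge B, treating each span as simply supported:
  span AB: UDL 9: wL³/(24EI) = 89.37/EI
  span BC: triangular load, peak 5: 7w₀L³/(360EI) = 54.59/EI
  relative rotation θ_0 = (89.37 + 54.59)/EI = 144/EI
A unit hogging moment at B produces rotation L₁/(3EI) + L₂/(3EI) = 4.817/EI.
Slope continuity at B: θ_0 = M_B·4.817/EI, so M_B = 144/4.817 = 29.89 kN·m (hogging).

M_B = 29.89 kN·m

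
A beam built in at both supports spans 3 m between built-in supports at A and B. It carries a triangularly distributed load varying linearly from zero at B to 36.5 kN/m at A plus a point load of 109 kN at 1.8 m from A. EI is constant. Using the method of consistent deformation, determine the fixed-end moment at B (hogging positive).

M_B = 58.04 kN·m

Release both end moments; the primary structure is a simply-supported span AB with redundants M_A and M_B.
On the primary (simply-supported) span, the end slopes from the loading are:
  at A: triangular load, peak 36.5: w₀L³/(45EI) = 21.9/EI
  at B: triangular load, peak 36.5: 7w₀L³/(360EI) = 19.16/EI
  at A: point load 109 at a = 1.8: Pab(L + b)/(6LEI) = 54.94/EI
  at B: point load 109 at a = 1.8: Pab(L + a)/(6LEI) = 62.78/EI
  θ_A0 = 76.84/EI,  θ_B0 = 81.95/EI
Flexibility coefficients: a unit moment at one end gives L/(3EI) there and L/(6EI) at the far end, so f₁₁ = f₂₂ = 1/EI and f₁₂ = f₂₁ = 0.5/EI.
Compatibility — zero rotation at each built-in end:
  1 M_A + 0.5 M_B = 76.84
  0.5 M_A + 1 M_B = 81.95
Solving the pair gives M_A = 47.82 kN·m and M_B = 58.04 kN·m (hogging).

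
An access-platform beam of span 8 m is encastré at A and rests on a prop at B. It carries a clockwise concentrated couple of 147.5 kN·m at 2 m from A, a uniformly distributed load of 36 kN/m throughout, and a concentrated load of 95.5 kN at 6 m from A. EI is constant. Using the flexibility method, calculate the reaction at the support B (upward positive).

R_B = 180.5 kN

Remove the prop at B; the released (primary) structure is a cantilever built in at A.
Deflection at B on the released cantilever, summing each load's contribution:
  clockwise couple 147.5 at a = 2: M₀a(2L − a)/(2EI) = 2065/EI
  UDL 36: wL⁴/(8EI) = 18432/EI
  point load 95.5 at a = 6: Pa²(3L − a)/(6EI) = 10314/EI
  δ_0 = 30811/EI
Flexibility coefficient — unit upward force at B: δ_{BB} = L³/(3EI) = 170.7/EI.
Compatibility at B: δ_0 − R_B·δ_{BB} = 0, so R_B = 30811/170.7 = 180.5 kN.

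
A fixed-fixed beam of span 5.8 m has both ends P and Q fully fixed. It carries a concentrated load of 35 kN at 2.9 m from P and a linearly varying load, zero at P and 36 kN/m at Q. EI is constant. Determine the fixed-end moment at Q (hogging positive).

Release both end moments; the primary structure is a simply-supported span PQ with redundants M_P and M_Q.
Simple-span end rotations at P and Q under the given loads:
  at P: point load 35 at a = 2.9: Pab(L + b)/(6LEI) = 73.59/EI
  at Q: point load 35 at a = 2.9: Pab(L + a)/(6LEI) = 73.59/EI
  at P: triangular load, peak 36: 7w₀L³/(360EI) = 136.6/EI
  at Q: triangular load, peak 36: w₀L³/(45EI) = 156.1/EI
  θ_P0 = 210.2/EI,  θ_Q0 = 229.7/EI
Flexibility coefficients: a unit moment at one end gives L/(3EI) there and L/(6EI) at the far end, so f₁₁ = f₂₂ = 1.933/EI and f₁₂ = f₂₁ = 0.9667/EI.
Compatibility — zero rotation at each built-in end:
  1.933 M_P + 0.9667 M_Q = 210.2
  0.9667 M_P + 1.933 M_Q = 229.7
Solving the pair gives M_P = 65.74 kN·m and M_Q = 85.93 kN·m (hogging).

M_Q = 85.93 kN·m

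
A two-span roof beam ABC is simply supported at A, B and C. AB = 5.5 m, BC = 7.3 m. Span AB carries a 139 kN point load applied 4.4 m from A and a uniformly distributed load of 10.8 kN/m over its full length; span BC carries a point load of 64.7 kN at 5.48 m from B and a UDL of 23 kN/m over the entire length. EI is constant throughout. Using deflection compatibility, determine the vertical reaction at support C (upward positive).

Insert a hinge at B; M_B is the redundant, and each span becomes simply supported.
End slopes at the hinge B, treating each span as simply supported:
  span AB: point load 139 at a = 4.4: Pab(L + a)/(6LEI) = 201.8/EI
  span AB: UDL 10.8: wL³/(24EI) = 74.87/EI
  span BC: point load 64.7 at a = 5.48: Pab(L + b)/(6LEI) = 134.4/EI
  span BC: UDL 23: wL³/(24EI) = 372.8/EI
  relative rotation θ_0 = (276.7 + 507.2)/EI = 783.9/EI
A unit hogging moment at B produces rotation L₁/(3EI) + L₂/(3EI) = 4.267/EI.
Compatibility: M_B·(L₁+L₂)/(3EI) = θ_0, giving M_B = 183.7 kN·m (hogging).
Span BC, ΣM about C: R_B^{BC}·7.3 = 730.6 + 183.7, so R_B^{BC} = 125.2 kN and R_C = 232.6 − 125.2 = 107.4 kN.

R_C = 107.4 kN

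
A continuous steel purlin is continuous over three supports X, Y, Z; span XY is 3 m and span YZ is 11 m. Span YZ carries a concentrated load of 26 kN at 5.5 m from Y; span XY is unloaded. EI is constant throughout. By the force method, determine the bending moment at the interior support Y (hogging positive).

Insert a hinge at Y; M_Y is the redundant, and each span becomes simply supported.
End slopes at the hinge Y, treating each span as simply supported:
  span YZ: point load 26 at a = 5.5: Pab(L + b)/(6LEI) = 196.6/EI
  relative rotation θ_0 = (0 + 196.6)/EI = 196.6/EI
A unit hogging moment at Y produces rotation L₁/(3EI) + L₂/(3EI) = 4.667/EI.
Compatibility: M_Y·(L₁+L₂)/(3EI) = θ_0, giving M_Y = 42.13 kN·m (hogging).

M_Y = 42.13 kN·m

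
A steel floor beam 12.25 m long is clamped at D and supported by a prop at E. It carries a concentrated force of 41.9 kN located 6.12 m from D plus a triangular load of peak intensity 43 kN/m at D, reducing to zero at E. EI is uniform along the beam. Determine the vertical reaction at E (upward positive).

R_E = 65.75 kN

Choose R_E as the redundant. The primary structure is the cantilever fixed at D.
Free-end deflection of the primary structure under the applied loading (downward +):
  point load 41.9 at a = 6.12: Pa²(3L − a)/(6EI) = 8011/EI
  triangular load, peak 43 at the fixed end: w₀L⁴/(30EI) = 32277/EI
  δ_0 = 40288/EI
Tip deflection under a unit load at E: L³/(3EI) = 612.8/EI.
The prop prevents deflection at E: R_E = δ_0/δ_{EE} = 40288/612.8 = 65.75 kN.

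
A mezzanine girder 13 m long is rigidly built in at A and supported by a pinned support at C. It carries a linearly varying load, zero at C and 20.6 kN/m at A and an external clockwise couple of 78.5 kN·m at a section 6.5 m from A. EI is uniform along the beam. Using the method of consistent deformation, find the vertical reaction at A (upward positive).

Take the reaction at C as the redundant and release it; the primary structure is a cantilever fixed at A.
Downward deflection at the released point C due to the loads:
  triangular load, peak 20.6 at the fixed end: w₀L⁴/(30EI) = 19612/EI
  clockwise couple 78.5 at a = 6.5: M₀a(2L − a)/(2EI) = 4975/EI
  δ_0 = 24587/EI
Flexibility coefficient — unit upward force at C: δ_{CC} = L³/(3EI) = 732.3/EI.
The prop prevents deflection at C: R_C = δ_0/δ_{CC} = 24587/732.3 = 33.57 kN.
Vertical equilibrium: R_A = ΣP − R_C = 133.9 − 33.57 = 100.3 kN.

R_A = 100.3 kN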